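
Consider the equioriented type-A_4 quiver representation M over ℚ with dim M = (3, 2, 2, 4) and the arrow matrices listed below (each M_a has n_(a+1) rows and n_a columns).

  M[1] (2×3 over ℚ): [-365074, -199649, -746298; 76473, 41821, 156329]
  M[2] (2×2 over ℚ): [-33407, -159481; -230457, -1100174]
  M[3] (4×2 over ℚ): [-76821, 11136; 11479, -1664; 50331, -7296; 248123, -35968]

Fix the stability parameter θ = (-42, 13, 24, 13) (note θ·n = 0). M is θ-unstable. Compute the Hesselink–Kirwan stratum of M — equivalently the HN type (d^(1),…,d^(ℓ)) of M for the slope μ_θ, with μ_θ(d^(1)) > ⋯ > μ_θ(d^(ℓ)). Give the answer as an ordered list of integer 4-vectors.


Via rank(M_{q-1}∘⋯∘M_p): M ≅ I[1,1], I[1,3], I[1,4], I[4,4]^3.
μ_θ-semistable layers: μ^(1)=24; μ^(2)=37/2; μ^(3)=13; μ^(4)=-42

((0, 0, 1, 0); (0, 0, 1, 1); (0, 2, 0, 3); (3, 0, 0, 0))


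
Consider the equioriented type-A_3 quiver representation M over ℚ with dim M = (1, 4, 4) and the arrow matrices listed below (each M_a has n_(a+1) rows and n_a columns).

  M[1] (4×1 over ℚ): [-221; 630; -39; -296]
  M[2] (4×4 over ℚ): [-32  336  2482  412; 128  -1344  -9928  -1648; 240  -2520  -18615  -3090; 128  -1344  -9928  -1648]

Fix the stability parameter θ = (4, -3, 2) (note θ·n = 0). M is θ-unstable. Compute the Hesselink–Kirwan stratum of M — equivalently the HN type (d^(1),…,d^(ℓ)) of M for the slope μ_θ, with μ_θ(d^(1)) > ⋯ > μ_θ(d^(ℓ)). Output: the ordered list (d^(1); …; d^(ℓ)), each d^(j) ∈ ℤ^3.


Via rank(M_{q-1}∘⋯∘M_p): M ≅ I[1,3], I[2,2]^3, I[3,3]^3.
μ_θ-semistable layers: μ^(1)=2; μ^(2)=1/2; μ^(3)=-3

((0, 0, 4); (1, 1, 0); (0, 3, 0))


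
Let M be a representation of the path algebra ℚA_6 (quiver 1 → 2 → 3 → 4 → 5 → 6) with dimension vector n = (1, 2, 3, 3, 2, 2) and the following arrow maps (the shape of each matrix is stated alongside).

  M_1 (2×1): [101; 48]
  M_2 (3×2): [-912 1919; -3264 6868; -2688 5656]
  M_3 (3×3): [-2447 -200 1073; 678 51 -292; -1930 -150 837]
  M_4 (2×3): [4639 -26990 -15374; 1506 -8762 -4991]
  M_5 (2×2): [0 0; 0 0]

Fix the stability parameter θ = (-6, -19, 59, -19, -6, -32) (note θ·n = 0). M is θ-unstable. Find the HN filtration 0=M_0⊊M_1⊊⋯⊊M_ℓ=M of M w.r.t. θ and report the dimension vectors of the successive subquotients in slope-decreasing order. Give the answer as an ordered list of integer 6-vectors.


Barcode: M ≅ I[1,2], I[2,5], I[3,4], I[3,5], I[6,6]^2. HN layers by μ_θ (5 steps, strictly decreasing):
  μ^(1)=20; μ^(2)=34/3; μ^(3)=-25/2; μ^(4)=-19; μ^(5)=-32

((0, 0, 1, 1, 0, 0); (0, 0, 2, 2, 2, 0); (1, 1, 0, 0, 0, 0); (0, 1, 0, 0, 0, 0); (0, 0, 0, 0, 0, 2))


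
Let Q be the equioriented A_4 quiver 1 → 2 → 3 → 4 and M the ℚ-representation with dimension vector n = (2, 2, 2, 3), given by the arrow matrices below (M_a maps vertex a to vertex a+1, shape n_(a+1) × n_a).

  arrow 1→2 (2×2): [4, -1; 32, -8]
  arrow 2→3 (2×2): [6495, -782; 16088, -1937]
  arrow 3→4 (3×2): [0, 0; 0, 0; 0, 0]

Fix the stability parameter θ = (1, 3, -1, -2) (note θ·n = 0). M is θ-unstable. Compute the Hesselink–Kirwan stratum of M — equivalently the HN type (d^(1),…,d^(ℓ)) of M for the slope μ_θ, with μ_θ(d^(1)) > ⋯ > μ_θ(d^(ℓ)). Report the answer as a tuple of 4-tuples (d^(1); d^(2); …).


Via rank(M_{q-1}∘⋯∘M_p): M ≅ I[1,1], I[1,3], I[2,3], I[4,4]^3.
μ_θ-semistable layers: μ^(1)=1; μ^(2)=-2

((2, 2, 2, 0); (0, 0, 0, 3))


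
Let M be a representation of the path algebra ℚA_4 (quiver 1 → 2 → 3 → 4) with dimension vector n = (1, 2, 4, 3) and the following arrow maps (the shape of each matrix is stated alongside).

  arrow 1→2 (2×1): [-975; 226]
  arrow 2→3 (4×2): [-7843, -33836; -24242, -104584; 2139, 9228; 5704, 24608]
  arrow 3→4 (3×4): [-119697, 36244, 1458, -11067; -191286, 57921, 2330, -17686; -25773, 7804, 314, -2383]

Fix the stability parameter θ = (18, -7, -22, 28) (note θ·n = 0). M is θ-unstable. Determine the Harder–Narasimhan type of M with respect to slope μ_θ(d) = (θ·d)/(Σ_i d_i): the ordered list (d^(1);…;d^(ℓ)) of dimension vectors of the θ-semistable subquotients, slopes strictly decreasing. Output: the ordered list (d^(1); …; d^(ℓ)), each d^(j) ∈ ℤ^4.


Via rank(M_{q-1}∘⋯∘M_p): M ≅ I[1,4], I[2,2], I[3,3]^2, I[3,4], I[4,4].
μ_θ-semistable layers: μ^(1)=28; μ^(2)=-11/3; μ^(3)=-7; μ^(4)=-22

((0, 0, 0, 3); (1, 1, 1, 0); (0, 1, 0, 0); (0, 0, 3, 0))


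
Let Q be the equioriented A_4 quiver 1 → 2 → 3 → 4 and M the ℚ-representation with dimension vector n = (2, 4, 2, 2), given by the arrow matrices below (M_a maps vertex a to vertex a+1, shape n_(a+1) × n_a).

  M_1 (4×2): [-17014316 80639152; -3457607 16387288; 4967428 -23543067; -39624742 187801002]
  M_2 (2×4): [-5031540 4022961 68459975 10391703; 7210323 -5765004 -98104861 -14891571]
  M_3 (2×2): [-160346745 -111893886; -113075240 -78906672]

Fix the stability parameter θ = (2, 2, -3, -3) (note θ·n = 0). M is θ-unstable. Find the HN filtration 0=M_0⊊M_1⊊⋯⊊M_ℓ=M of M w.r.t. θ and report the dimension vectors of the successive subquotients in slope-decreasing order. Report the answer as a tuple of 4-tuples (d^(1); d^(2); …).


Interval decomposition of M: I[1,3], I[1,4], I[2,2]^2, I[4,4].
HN type (ℓ=4): μ^(1)=2; μ^(2)=1/3; μ^(3)=-1/2; μ^(4)=-3

((0, 2, 0, 0); (1, 1, 1, 0); (1, 1, 1, 1); (0, 0, 0, 1))


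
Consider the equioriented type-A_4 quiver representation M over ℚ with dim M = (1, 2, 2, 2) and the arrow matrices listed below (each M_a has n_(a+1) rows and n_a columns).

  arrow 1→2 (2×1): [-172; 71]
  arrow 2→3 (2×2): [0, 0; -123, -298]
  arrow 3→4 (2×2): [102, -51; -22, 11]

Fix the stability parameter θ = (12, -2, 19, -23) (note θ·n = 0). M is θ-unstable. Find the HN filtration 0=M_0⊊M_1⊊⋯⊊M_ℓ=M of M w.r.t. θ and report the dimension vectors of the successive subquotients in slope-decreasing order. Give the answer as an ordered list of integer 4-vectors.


Interval decomposition of M: I[1,4], I[2,2], I[3,3], I[4,4].
HN type (ℓ=4): μ^(1)=19; μ^(2)=3/2; μ^(3)=-2; μ^(4)=-23

((0, 0, 1, 0); (1, 1, 1, 1); (0, 1, 0, 0); (0, 0, 0, 1))


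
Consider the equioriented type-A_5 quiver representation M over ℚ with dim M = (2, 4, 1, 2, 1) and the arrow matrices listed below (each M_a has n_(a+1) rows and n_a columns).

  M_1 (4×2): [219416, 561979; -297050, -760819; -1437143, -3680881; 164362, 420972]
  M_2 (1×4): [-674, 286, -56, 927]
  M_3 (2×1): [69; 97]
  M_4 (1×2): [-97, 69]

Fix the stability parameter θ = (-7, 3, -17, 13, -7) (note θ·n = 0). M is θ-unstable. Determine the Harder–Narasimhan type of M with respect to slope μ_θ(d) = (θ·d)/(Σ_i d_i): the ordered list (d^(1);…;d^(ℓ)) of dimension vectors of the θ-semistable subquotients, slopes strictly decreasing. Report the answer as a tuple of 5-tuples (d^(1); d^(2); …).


Barcode: M ≅ I[1,2], I[1,4], I[2,2]^2, I[4,5]. HN layers by μ_θ (3 steps, strictly decreasing):
  μ^(1)=13; μ^(2)=3; μ^(3)=-7

((0, 0, 0, 1, 0); (0, 3, 0, 1, 1); (2, 1, 1, 0, 0))


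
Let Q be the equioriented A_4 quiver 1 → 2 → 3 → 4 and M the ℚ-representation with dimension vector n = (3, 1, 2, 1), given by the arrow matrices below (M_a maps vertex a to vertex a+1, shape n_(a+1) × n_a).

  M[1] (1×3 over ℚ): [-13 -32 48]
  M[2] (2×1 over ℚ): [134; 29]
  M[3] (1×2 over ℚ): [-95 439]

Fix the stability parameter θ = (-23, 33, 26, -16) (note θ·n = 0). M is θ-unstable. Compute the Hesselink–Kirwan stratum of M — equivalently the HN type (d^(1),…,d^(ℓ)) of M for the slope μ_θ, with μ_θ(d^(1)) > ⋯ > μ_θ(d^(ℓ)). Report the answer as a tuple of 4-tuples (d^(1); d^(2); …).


Interval decomposition of M: I[1,1]^2, I[1,4], I[3,3].
HN type (ℓ=3): μ^(1)=26; μ^(2)=43/3; μ^(3)=-23

((0, 0, 1, 0); (0, 1, 1, 1); (3, 0, 0, 0))


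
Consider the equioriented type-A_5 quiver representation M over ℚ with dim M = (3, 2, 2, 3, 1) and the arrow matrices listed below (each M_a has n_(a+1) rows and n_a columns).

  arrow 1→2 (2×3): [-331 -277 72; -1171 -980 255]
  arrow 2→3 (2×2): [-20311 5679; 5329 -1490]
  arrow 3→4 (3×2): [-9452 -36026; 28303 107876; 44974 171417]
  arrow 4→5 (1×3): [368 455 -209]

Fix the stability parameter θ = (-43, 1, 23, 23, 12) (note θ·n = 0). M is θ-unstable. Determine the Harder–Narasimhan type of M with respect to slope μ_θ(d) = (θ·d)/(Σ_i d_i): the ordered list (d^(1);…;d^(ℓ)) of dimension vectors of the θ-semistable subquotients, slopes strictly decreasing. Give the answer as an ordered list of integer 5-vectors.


Interval decomposition of M: I[1,1], I[1,4], I[1,5], I[4,4].
HN type (ℓ=4): μ^(1)=23; μ^(2)=58/3; μ^(3)=1; μ^(4)=-43

((0, 0, 1, 2, 0); (0, 0, 1, 1, 1); (0, 2, 0, 0, 0); (3, 0, 0, 0, 0))


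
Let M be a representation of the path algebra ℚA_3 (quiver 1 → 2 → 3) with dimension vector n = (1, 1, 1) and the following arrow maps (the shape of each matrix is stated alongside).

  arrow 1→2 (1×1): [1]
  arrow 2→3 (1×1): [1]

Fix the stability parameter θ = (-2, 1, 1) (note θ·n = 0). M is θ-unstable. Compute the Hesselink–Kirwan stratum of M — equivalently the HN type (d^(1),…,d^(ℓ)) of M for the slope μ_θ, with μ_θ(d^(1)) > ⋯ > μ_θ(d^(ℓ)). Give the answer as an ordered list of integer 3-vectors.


Via rank(M_{q-1}∘⋯∘M_p): M ≅ I[1,3].
μ_θ-semistable layers: μ^(1)=1; μ^(2)=-2

((0, 1, 1); (1, 0, 0))


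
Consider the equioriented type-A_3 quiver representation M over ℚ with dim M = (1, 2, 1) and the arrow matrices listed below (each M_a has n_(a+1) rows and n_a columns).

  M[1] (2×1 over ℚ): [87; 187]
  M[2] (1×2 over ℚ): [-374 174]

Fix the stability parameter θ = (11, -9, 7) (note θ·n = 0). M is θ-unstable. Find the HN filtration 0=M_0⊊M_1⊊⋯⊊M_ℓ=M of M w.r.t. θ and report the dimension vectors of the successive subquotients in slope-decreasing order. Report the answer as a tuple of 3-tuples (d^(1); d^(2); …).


Via rank(M_{q-1}∘⋯∘M_p): M ≅ I[1,2], I[2,3].
μ_θ-semistable layers: μ^(1)=7; μ^(2)=1; μ^(3)=-9

((0, 0, 1); (1, 1, 0); (0, 1, 0))


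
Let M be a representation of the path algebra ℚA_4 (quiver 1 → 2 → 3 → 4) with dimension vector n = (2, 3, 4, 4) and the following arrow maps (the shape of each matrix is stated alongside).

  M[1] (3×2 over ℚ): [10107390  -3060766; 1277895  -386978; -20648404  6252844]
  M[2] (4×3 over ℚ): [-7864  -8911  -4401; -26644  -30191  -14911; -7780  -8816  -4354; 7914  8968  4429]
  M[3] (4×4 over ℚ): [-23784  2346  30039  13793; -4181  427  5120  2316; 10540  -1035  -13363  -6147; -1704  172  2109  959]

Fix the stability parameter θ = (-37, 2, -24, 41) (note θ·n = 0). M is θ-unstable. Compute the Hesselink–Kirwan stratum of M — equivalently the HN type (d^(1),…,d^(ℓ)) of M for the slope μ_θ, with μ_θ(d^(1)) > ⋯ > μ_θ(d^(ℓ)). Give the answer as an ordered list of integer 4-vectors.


Barcode: M ≅ I[1,2], I[1,4], I[2,4], I[3,3], I[3,4], I[4,4]. HN layers by μ_θ (5 steps, strictly decreasing):
  μ^(1)=41; μ^(2)=2; μ^(3)=-11; μ^(4)=-24; μ^(5)=-37

((0, 0, 0, 4); (0, 1, 0, 0); (0, 2, 2, 0); (0, 0, 2, 0); (2, 0, 0, 0))


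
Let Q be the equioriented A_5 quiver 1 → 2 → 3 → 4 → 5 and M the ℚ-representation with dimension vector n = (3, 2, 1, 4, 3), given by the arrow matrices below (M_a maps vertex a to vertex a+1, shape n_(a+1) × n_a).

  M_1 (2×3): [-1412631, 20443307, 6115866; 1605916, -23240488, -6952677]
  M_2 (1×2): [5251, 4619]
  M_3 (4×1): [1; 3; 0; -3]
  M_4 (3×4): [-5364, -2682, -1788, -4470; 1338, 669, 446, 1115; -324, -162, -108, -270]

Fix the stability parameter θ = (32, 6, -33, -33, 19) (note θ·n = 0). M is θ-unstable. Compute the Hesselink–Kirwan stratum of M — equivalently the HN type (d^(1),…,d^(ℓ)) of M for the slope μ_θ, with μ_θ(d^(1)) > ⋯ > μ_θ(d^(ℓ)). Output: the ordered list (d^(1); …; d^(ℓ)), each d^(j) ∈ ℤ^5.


Via rank(M_{q-1}∘⋯∘M_p): M ≅ I[1,1], I[1,2], I[1,4], I[4,4]^2, I[4,5], I[5,5]^2.
μ_θ-semistable layers: μ^(1)=32; μ^(2)=19; μ^(3)=-7; μ^(4)=-33

((1, 0, 0, 0, 0); (1, 1, 0, 0, 3); (1, 1, 1, 1, 0); (0, 0, 0, 3, 0))


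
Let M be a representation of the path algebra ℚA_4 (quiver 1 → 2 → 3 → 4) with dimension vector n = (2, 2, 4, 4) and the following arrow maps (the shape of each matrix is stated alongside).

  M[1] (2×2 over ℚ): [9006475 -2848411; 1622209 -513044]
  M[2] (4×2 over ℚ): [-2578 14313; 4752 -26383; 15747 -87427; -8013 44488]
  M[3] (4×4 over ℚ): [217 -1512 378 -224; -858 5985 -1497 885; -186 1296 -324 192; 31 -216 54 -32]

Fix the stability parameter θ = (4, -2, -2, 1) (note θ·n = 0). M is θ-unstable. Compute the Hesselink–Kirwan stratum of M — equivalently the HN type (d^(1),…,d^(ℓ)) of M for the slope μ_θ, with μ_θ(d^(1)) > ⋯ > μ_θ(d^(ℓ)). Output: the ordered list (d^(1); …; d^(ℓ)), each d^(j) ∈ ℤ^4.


Interval decomposition of M: I[1,3], I[1,4], I[3,3], I[3,4], I[4,4]^2.
HN type (ℓ=3): μ^(1)=1; μ^(2)=0; μ^(3)=-2

((0, 0, 0, 4); (2, 2, 2, 0); (0, 0, 2, 0))


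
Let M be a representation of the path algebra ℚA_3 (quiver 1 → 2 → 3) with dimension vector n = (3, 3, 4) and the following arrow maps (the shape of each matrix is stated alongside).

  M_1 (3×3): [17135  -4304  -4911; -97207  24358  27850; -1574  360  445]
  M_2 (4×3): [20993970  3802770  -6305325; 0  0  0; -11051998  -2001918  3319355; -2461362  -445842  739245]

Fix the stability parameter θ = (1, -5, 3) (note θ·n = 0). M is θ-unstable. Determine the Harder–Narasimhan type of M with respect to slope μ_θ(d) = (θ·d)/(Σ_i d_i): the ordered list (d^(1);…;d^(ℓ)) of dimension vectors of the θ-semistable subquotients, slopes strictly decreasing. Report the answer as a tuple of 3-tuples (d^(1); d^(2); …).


Barcode: M ≅ I[1,2]^2, I[1,3], I[3,3]^3. HN layers by μ_θ (2 steps, strictly decreasing):
  μ^(1)=3; μ^(2)=-2

((0, 0, 4); (3, 3, 0))


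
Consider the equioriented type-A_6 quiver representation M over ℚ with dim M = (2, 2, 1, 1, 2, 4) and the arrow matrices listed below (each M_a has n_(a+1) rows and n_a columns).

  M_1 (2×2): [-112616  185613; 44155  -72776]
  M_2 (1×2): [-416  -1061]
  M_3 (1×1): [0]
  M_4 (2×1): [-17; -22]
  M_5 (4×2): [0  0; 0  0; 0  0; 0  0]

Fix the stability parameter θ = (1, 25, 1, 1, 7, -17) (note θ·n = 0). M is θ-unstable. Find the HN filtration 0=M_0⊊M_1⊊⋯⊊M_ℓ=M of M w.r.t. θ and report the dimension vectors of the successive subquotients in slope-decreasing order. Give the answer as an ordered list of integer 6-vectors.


Via rank(M_{q-1}∘⋯∘M_p): M ≅ I[1,2], I[1,3], I[4,5], I[5,5], I[6,6]^4.
μ_θ-semistable layers: μ^(1)=25; μ^(2)=13; μ^(3)=7; μ^(4)=1; μ^(5)=-17

((0, 1, 0, 0, 0, 0); (0, 1, 1, 0, 0, 0); (0, 0, 0, 0, 2, 0); (2, 0, 0, 1, 0, 0); (0, 0, 0, 0, 0, 4))


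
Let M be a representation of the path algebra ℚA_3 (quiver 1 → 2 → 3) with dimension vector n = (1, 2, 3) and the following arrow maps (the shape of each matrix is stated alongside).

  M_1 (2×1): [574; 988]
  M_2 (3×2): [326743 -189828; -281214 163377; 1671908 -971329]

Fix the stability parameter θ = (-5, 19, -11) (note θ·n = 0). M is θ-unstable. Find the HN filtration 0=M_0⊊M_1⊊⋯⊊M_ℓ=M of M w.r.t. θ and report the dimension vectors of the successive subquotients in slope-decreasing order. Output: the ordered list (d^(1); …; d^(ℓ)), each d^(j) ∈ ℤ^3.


Via rank(M_{q-1}∘⋯∘M_p): M ≅ I[1,3], I[2,3], I[3,3].
μ_θ-semistable layers: μ^(1)=4; μ^(2)=-5; μ^(3)=-11

((0, 2, 2); (1, 0, 0); (0, 0, 1))


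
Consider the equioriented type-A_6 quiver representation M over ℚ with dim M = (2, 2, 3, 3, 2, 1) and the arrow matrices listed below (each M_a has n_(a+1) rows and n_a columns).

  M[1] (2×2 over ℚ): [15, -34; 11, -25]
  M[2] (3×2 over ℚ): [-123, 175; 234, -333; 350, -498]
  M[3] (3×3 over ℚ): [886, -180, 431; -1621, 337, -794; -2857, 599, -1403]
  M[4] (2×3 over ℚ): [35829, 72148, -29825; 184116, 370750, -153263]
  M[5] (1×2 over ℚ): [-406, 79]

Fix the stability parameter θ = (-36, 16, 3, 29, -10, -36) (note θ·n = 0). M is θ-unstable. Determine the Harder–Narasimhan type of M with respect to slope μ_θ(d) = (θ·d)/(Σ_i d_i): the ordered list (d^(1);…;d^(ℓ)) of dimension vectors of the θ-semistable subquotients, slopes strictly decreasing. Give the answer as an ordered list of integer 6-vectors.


Interval decomposition of M: I[1,3], I[1,6], I[3,5], I[4,4].
HN type (ℓ=5): μ^(1)=29; μ^(2)=19/2; μ^(3)=3; μ^(4)=2/5; μ^(5)=-36

((0, 0, 0, 1, 0, 0); (0, 1, 1, 1, 1, 0); (0, 0, 1, 0, 0, 0); (0, 1, 1, 1, 1, 1); (2, 0, 0, 0, 0, 0))


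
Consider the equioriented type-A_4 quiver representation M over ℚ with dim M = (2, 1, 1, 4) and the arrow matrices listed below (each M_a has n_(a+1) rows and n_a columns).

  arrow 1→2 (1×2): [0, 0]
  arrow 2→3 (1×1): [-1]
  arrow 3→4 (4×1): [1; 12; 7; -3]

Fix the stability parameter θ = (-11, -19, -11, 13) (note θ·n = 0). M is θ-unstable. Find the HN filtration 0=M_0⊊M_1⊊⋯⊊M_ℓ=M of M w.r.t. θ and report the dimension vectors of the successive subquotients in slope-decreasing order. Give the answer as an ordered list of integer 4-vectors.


Interval decomposition of M: I[1,1]^2, I[2,4], I[4,4]^3.
HN type (ℓ=3): μ^(1)=13; μ^(2)=-11; μ^(3)=-19

((0, 0, 0, 4); (2, 0, 1, 0); (0, 1, 0, 0))


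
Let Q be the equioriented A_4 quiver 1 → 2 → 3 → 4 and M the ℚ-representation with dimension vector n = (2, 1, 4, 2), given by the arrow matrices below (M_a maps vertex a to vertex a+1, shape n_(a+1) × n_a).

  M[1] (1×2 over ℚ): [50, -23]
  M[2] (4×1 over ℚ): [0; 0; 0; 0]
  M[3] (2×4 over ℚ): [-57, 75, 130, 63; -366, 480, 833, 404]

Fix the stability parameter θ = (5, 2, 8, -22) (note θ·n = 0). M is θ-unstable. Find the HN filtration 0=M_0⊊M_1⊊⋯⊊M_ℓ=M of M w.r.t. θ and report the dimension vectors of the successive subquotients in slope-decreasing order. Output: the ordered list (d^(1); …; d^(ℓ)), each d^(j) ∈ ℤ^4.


Barcode: M ≅ I[1,1], I[1,2], I[3,3]^2, I[3,4]^2. HN layers by μ_θ (4 steps, strictly decreasing):
  μ^(1)=8; μ^(2)=5; μ^(3)=7/2; μ^(4)=-7

((0, 0, 2, 0); (1, 0, 0, 0); (1, 1, 0, 0); (0, 0, 2, 2))


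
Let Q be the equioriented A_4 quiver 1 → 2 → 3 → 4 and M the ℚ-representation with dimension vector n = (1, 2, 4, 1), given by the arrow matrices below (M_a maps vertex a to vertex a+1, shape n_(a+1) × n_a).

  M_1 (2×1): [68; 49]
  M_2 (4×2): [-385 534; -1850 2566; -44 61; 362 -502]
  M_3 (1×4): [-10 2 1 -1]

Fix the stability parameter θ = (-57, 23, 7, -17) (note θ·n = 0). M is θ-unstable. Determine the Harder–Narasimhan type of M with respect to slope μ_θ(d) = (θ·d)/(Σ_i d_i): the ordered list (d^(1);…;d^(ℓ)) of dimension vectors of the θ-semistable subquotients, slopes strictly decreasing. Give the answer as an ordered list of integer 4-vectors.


Via rank(M_{q-1}∘⋯∘M_p): M ≅ I[1,4], I[2,3], I[3,3]^2.
μ_θ-semistable layers: μ^(1)=15; μ^(2)=7; μ^(3)=13/3; μ^(4)=-57

((0, 1, 1, 0); (0, 0, 2, 0); (0, 1, 1, 1); (1, 0, 0, 0))


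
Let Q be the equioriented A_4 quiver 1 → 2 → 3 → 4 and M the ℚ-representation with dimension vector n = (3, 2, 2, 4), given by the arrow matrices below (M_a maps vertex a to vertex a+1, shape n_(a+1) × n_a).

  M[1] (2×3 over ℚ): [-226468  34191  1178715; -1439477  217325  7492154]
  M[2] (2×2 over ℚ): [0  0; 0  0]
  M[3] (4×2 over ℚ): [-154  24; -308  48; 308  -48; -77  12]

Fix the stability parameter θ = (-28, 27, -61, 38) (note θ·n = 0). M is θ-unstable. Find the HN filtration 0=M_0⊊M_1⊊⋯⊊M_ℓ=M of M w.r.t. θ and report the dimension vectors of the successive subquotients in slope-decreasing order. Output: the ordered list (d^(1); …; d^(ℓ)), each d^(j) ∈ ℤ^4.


Via rank(M_{q-1}∘⋯∘M_p): M ≅ I[1,1], I[1,2]^2, I[3,3], I[3,4], I[4,4]^3.
μ_θ-semistable layers: μ^(1)=38; μ^(2)=27; μ^(3)=-28; μ^(4)=-61

((0, 0, 0, 4); (0, 2, 0, 0); (3, 0, 0, 0); (0, 0, 2, 0))


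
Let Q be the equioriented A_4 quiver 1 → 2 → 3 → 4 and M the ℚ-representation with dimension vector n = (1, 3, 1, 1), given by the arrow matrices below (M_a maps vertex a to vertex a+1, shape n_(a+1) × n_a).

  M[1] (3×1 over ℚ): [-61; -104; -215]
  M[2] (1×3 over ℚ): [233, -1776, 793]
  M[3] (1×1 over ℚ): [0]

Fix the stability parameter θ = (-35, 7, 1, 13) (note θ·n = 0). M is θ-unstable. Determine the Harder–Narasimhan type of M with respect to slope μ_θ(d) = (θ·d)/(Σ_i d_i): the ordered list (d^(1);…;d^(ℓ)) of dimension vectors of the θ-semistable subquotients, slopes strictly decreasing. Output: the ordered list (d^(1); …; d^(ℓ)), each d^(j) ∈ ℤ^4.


Interval decomposition of M: I[1,3], I[2,2]^2, I[4,4].
HN type (ℓ=4): μ^(1)=13; μ^(2)=7; μ^(3)=4; μ^(4)=-35

((0, 0, 0, 1); (0, 2, 0, 0); (0, 1, 1, 0); (1, 0, 0, 0))


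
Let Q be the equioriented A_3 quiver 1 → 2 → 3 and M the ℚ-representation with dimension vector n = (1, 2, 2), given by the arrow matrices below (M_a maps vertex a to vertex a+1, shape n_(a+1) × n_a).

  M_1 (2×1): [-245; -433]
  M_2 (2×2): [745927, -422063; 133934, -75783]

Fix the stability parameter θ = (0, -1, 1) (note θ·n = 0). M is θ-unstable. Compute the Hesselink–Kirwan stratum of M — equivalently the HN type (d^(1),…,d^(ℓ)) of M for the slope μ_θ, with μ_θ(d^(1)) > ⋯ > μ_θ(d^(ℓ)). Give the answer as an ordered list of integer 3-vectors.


Interval decomposition of M: I[1,3], I[2,3].
HN type (ℓ=3): μ^(1)=1; μ^(2)=-1/2; μ^(3)=-1

((0, 0, 2); (1, 1, 0); (0, 1, 0))


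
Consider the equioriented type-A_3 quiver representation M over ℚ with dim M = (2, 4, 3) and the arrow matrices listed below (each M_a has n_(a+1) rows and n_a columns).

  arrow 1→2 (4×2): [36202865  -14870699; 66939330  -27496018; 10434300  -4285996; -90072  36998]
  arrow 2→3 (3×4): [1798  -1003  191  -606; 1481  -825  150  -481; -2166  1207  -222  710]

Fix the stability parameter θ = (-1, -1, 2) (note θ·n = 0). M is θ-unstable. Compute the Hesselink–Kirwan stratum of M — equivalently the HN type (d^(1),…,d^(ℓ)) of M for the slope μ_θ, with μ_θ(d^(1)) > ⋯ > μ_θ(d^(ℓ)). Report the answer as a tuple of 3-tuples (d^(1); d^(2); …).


Barcode: M ≅ I[1,2], I[1,3], I[2,3]^2. HN layers by μ_θ (2 steps, strictly decreasing):
  μ^(1)=2; μ^(2)=-1

((0, 0, 3); (2, 4, 0))


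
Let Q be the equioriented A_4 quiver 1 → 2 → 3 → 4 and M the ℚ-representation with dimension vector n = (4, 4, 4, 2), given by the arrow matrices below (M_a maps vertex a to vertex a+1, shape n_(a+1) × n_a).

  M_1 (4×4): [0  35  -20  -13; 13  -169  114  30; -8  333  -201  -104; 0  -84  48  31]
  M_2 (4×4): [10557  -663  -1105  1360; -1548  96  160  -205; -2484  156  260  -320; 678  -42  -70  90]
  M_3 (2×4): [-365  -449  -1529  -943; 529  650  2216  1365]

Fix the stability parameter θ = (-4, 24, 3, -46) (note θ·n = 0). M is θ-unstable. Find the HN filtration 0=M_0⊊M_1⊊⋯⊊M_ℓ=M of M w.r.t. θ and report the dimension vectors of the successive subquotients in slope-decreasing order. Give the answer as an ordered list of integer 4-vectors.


Via rank(M_{q-1}∘⋯∘M_p): M ≅ I[1,2]^2, I[1,4]^2, I[3,3]^2.
μ_θ-semistable layers: μ^(1)=24; μ^(2)=3; μ^(3)=-4; μ^(4)=-23/4

((0, 2, 0, 0); (0, 0, 2, 0); (2, 0, 0, 0); (2, 2, 2, 2))


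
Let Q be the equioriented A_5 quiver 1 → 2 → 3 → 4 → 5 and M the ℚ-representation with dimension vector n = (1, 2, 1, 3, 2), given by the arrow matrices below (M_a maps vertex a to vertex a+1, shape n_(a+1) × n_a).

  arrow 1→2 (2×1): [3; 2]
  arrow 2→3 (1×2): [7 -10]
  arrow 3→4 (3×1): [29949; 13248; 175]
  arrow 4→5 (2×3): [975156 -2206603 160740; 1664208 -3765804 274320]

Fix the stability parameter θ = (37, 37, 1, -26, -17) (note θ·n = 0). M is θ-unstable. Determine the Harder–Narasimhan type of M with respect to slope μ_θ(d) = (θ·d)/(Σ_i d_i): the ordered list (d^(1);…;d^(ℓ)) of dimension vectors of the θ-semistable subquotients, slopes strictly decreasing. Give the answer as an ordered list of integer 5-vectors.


Interval decomposition of M: I[1,4], I[2,2], I[4,4], I[4,5], I[5,5].
HN type (ℓ=4): μ^(1)=37; μ^(2)=49/4; μ^(3)=-17; μ^(4)=-26

((0, 1, 0, 0, 0); (1, 1, 1, 1, 0); (0, 0, 0, 0, 2); (0, 0, 0, 2, 0))


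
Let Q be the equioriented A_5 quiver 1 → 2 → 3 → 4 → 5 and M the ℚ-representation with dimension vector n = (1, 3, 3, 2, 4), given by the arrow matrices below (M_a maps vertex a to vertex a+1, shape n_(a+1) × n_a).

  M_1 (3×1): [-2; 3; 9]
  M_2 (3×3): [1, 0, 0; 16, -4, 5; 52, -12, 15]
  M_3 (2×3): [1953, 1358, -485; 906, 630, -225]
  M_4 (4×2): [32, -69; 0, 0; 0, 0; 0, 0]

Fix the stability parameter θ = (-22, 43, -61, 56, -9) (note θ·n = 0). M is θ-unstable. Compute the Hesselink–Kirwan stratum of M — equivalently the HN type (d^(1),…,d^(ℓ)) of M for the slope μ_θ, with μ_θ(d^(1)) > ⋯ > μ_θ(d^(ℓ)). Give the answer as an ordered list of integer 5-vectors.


Via rank(M_{q-1}∘⋯∘M_p): M ≅ I[1,5], I[2,2], I[2,4], I[3,3], I[5,5]^3.
μ_θ-semistable layers: μ^(1)=56; μ^(2)=43; μ^(3)=47/2; μ^(4)=-9; μ^(5)=-22; μ^(6)=-61

((0, 0, 0, 1, 0); (0, 1, 0, 0, 0); (0, 0, 0, 1, 1); (0, 2, 2, 0, 3); (1, 0, 0, 0, 0); (0, 0, 1, 0, 0))


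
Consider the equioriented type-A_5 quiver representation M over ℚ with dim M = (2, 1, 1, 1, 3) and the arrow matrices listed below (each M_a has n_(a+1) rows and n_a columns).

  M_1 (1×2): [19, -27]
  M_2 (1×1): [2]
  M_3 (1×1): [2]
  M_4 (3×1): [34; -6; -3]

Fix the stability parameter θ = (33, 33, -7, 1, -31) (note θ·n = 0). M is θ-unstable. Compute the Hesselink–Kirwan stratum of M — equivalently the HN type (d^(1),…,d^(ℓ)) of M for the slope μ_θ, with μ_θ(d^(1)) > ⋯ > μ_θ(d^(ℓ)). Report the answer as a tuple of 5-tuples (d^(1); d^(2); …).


Interval decomposition of M: I[1,1], I[1,5], I[5,5]^2.
HN type (ℓ=3): μ^(1)=33; μ^(2)=29/5; μ^(3)=-31

((1, 0, 0, 0, 0); (1, 1, 1, 1, 1); (0, 0, 0, 0, 2))


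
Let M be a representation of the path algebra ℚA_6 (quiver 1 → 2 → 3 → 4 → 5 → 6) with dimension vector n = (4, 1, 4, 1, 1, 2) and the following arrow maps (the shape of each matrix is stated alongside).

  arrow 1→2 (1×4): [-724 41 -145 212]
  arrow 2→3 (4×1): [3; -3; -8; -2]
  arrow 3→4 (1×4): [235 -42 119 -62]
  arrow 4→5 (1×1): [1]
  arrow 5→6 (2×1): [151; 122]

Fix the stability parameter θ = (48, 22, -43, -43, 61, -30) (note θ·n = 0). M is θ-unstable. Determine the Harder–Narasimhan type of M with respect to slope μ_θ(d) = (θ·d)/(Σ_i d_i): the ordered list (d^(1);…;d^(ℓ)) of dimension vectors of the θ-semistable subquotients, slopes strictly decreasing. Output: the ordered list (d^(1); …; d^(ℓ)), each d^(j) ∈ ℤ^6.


Via rank(M_{q-1}∘⋯∘M_p): M ≅ I[1,1]^3, I[1,6], I[3,3]^3, I[6,6].
μ_θ-semistable layers: μ^(1)=48; μ^(2)=31/2; μ^(3)=-4; μ^(4)=-30; μ^(5)=-43

((3, 0, 0, 0, 0, 0); (0, 0, 0, 0, 1, 1); (1, 1, 1, 1, 0, 0); (0, 0, 0, 0, 0, 1); (0, 0, 3, 0, 0, 0))


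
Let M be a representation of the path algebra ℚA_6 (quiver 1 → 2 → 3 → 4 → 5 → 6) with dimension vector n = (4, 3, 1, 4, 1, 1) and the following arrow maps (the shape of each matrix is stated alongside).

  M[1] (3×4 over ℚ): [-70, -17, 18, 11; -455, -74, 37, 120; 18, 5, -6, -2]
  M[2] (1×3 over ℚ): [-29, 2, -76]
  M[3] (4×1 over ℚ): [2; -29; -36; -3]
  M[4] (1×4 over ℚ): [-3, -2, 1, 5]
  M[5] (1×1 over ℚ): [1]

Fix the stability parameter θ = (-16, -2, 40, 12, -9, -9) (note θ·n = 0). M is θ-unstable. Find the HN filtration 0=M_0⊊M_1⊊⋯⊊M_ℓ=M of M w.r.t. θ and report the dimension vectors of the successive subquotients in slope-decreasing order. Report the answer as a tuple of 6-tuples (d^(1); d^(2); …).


Via rank(M_{q-1}∘⋯∘M_p): M ≅ I[1,1], I[1,2]^2, I[1,6], I[4,4]^3.
μ_θ-semistable layers: μ^(1)=12; μ^(2)=17/2; μ^(3)=-2; μ^(4)=-16

((0, 0, 0, 3, 0, 0); (0, 0, 1, 1, 1, 1); (0, 3, 0, 0, 0, 0); (4, 0, 0, 0, 0, 0))


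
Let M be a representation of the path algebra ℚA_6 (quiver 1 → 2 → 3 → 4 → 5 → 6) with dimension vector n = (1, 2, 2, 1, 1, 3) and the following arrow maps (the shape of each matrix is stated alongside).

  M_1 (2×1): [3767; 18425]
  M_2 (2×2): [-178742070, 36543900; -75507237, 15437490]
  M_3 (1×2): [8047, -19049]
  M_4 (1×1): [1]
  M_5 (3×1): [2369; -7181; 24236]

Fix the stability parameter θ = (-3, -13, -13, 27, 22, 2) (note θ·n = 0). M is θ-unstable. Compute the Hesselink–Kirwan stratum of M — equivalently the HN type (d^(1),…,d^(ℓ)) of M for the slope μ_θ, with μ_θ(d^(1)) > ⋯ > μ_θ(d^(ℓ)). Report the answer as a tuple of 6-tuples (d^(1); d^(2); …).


Interval decomposition of M: I[1,6], I[2,2], I[3,3], I[6,6]^2.
HN type (ℓ=4): μ^(1)=17; μ^(2)=2; μ^(3)=-29/3; μ^(4)=-13

((0, 0, 0, 1, 1, 1); (0, 0, 0, 0, 0, 2); (1, 1, 1, 0, 0, 0); (0, 1, 1, 0, 0, 0))


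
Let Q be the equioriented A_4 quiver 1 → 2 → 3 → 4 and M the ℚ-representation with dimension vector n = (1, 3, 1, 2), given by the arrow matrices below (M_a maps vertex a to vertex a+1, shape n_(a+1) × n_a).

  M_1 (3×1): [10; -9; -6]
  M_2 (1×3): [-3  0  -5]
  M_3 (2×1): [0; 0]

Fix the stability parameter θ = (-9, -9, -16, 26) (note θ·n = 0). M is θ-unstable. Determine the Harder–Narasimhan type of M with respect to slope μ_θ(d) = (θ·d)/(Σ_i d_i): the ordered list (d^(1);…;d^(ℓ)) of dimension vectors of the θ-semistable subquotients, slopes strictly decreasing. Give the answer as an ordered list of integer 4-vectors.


Interval decomposition of M: I[1,2], I[2,2], I[2,3], I[4,4]^2.
HN type (ℓ=3): μ^(1)=26; μ^(2)=-9; μ^(3)=-25/2

((0, 0, 0, 2); (1, 2, 0, 0); (0, 1, 1, 0))


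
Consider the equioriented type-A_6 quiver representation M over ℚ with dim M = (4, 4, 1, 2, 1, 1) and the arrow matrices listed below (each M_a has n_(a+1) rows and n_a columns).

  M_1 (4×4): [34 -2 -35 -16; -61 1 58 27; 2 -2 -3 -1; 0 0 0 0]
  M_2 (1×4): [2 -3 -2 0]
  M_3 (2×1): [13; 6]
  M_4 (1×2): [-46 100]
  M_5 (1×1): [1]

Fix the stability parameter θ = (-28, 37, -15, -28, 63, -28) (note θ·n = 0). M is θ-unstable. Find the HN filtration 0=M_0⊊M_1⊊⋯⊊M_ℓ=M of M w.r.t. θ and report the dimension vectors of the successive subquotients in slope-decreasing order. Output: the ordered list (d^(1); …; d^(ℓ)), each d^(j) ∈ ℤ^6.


Barcode: M ≅ I[1,1], I[1,2]^2, I[1,6], I[2,2], I[4,4]. HN layers by μ_θ (4 steps, strictly decreasing):
  μ^(1)=37; μ^(2)=35/2; μ^(3)=-2; μ^(4)=-28

((0, 3, 0, 0, 0, 0); (0, 0, 0, 0, 1, 1); (0, 1, 1, 1, 0, 0); (4, 0, 0, 1, 0, 0))


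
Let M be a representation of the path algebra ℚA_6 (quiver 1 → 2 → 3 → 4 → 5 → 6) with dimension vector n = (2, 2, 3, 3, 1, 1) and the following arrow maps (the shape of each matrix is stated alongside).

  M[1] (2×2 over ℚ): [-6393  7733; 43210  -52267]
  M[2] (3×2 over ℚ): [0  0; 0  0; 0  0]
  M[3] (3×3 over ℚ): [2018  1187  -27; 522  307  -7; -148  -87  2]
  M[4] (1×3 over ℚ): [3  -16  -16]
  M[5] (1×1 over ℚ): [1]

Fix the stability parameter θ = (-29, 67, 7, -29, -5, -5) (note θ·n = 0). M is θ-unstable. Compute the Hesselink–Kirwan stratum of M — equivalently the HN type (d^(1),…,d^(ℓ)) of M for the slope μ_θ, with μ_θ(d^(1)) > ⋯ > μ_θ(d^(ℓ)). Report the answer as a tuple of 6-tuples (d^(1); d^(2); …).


Barcode: M ≅ I[1,2]^2, I[3,3], I[3,4], I[3,6], I[4,4]. HN layers by μ_θ (5 steps, strictly decreasing):
  μ^(1)=67; μ^(2)=7; μ^(3)=-5; μ^(4)=-11; μ^(5)=-29

((0, 2, 0, 0, 0, 0); (0, 0, 1, 0, 0, 0); (0, 0, 0, 0, 1, 1); (0, 0, 2, 2, 0, 0); (2, 0, 0, 1, 0, 0))


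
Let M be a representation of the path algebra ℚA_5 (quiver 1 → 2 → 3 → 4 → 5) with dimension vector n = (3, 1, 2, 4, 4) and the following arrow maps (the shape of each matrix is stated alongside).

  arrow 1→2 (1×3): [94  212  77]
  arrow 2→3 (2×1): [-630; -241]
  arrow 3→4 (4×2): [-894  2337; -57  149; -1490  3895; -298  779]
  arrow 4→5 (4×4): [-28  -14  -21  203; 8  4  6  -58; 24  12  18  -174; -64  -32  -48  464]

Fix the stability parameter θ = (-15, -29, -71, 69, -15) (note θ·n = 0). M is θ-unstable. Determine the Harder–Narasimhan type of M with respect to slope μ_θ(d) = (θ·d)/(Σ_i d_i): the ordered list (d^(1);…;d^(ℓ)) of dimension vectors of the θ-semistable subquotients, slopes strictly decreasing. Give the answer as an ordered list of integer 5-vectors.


Barcode: M ≅ I[1,1]^2, I[1,4], I[3,5], I[4,4]^2, I[5,5]^3. HN layers by μ_θ (5 steps, strictly decreasing):
  μ^(1)=69; μ^(2)=27; μ^(3)=-15; μ^(4)=-115/3; μ^(5)=-71

((0, 0, 0, 3, 0); (0, 0, 0, 1, 1); (2, 0, 0, 0, 3); (1, 1, 1, 0, 0); (0, 0, 1, 0, 0))


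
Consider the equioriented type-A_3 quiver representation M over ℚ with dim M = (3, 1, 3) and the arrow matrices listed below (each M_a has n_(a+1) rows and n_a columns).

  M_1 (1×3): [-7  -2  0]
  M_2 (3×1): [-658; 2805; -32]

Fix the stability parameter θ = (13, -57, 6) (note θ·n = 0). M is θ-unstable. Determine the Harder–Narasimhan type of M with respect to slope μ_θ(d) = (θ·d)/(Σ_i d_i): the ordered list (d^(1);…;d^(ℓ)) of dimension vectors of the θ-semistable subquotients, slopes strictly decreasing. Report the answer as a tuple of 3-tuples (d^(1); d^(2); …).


Via rank(M_{q-1}∘⋯∘M_p): M ≅ I[1,1]^2, I[1,3], I[3,3]^2.
μ_θ-semistable layers: μ^(1)=13; μ^(2)=6; μ^(3)=-22

((2, 0, 0); (0, 0, 3); (1, 1, 0))


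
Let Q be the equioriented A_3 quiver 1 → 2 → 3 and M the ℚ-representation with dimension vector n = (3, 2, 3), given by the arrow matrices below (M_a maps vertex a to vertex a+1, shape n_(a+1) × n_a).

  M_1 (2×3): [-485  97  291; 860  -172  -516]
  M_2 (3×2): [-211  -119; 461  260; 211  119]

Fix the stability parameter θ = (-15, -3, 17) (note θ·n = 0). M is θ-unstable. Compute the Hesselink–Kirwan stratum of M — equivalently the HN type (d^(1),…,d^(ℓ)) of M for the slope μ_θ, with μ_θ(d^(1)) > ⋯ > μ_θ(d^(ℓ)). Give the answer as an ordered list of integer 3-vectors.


Via rank(M_{q-1}∘⋯∘M_p): M ≅ I[1,1]^2, I[1,3], I[2,3], I[3,3].
μ_θ-semistable layers: μ^(1)=17; μ^(2)=-3; μ^(3)=-15

((0, 0, 3); (0, 2, 0); (3, 0, 0))


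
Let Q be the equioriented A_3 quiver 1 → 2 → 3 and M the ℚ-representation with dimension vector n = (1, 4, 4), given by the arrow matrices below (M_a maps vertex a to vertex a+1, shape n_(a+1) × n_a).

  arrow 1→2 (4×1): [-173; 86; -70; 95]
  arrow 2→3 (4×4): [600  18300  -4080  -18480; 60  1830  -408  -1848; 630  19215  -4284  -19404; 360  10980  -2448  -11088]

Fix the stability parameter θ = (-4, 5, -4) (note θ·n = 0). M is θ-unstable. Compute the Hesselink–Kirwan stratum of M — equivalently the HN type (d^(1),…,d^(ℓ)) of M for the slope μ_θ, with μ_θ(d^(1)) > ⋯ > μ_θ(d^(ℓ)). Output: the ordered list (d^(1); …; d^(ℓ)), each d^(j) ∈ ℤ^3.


Barcode: M ≅ I[1,2], I[2,2]^2, I[2,3], I[3,3]^3. HN layers by μ_θ (3 steps, strictly decreasing):
  μ^(1)=5; μ^(2)=1/2; μ^(3)=-4

((0, 3, 0); (0, 1, 1); (1, 0, 3))


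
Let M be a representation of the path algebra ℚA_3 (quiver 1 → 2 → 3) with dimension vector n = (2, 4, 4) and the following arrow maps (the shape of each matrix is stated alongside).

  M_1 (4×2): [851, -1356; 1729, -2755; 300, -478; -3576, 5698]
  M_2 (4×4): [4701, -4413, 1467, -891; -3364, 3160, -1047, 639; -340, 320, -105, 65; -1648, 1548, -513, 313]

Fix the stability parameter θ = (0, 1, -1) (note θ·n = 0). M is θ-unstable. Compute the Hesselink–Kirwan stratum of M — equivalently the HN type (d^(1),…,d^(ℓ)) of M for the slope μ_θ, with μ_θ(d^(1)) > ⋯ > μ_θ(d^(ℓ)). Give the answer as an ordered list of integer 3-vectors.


Via rank(M_{q-1}∘⋯∘M_p): M ≅ I[1,2], I[1,3], I[2,2], I[2,3], I[3,3]^2.
μ_θ-semistable layers: μ^(1)=1; μ^(2)=0; μ^(3)=-1

((0, 2, 0); (2, 2, 2); (0, 0, 2))


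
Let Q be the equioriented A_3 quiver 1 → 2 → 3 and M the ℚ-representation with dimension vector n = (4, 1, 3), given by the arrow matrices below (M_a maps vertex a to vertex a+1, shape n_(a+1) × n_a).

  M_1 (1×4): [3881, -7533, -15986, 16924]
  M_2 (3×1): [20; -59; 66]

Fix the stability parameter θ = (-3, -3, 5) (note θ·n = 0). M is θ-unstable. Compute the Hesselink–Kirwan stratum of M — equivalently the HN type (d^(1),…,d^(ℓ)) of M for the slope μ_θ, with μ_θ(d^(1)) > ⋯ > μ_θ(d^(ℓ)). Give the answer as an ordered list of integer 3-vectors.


Barcode: M ≅ I[1,1]^3, I[1,3], I[3,3]^2. HN layers by μ_θ (2 steps, strictly decreasing):
  μ^(1)=5; μ^(2)=-3

((0, 0, 3); (4, 1, 0))


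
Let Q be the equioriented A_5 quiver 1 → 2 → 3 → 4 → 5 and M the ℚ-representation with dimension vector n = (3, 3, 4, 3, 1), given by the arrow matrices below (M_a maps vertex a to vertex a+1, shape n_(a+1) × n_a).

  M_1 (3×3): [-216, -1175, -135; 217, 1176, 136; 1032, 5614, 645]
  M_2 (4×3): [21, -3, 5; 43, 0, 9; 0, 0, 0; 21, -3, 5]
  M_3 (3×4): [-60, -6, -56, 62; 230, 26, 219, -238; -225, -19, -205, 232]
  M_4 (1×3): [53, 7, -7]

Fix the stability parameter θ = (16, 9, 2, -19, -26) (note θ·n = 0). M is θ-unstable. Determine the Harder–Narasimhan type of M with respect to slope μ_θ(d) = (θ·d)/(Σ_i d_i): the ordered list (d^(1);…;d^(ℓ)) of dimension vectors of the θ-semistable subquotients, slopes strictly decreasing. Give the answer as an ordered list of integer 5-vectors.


Interval decomposition of M: I[1,2], I[1,4], I[1,5], I[3,3], I[3,4].
HN type (ℓ=4): μ^(1)=25/2; μ^(2)=2; μ^(3)=-18/5; μ^(4)=-17/2

((1, 1, 0, 0, 0); (1, 1, 2, 1, 0); (1, 1, 1, 1, 1); (0, 0, 1, 1, 0))


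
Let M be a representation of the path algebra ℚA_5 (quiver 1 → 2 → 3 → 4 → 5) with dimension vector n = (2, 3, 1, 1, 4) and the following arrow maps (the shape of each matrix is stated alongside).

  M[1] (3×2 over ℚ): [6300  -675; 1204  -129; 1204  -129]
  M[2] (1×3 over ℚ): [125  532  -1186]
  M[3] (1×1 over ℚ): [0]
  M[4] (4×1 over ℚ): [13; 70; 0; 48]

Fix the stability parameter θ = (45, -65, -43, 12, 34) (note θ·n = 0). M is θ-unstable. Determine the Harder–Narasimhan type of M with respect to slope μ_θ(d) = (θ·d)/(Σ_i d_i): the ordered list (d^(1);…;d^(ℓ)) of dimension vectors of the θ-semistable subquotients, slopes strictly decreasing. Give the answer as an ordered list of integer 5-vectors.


Barcode: M ≅ I[1,1], I[1,3], I[2,2]^2, I[4,5], I[5,5]^3. HN layers by μ_θ (5 steps, strictly decreasing):
  μ^(1)=45; μ^(2)=34; μ^(3)=12; μ^(4)=-21; μ^(5)=-65

((1, 0, 0, 0, 0); (0, 0, 0, 0, 4); (0, 0, 0, 1, 0); (1, 1, 1, 0, 0); (0, 2, 0, 0, 0))


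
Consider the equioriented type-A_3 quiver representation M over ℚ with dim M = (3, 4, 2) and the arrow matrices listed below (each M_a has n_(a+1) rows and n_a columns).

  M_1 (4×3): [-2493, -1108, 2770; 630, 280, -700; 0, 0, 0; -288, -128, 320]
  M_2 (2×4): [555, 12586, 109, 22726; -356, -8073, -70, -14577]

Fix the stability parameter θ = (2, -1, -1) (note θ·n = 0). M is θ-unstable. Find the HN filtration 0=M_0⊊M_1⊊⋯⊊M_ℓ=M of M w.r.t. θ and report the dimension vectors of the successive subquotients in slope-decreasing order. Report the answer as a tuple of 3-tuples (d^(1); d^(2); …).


Interval decomposition of M: I[1,1]^2, I[1,3], I[2,2]^2, I[2,3].
HN type (ℓ=3): μ^(1)=2; μ^(2)=0; μ^(3)=-1

((2, 0, 0); (1, 1, 1); (0, 3, 1))


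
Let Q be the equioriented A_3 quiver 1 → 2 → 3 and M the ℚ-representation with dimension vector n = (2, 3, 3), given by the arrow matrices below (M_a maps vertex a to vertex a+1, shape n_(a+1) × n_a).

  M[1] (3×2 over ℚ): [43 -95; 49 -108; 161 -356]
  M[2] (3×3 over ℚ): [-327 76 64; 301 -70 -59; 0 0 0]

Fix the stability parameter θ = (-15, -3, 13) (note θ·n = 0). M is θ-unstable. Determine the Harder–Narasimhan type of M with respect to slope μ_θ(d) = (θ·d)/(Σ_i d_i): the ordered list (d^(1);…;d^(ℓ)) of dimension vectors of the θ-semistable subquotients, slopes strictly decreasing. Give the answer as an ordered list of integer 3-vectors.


Interval decomposition of M: I[1,3]^2, I[2,2], I[3,3].
HN type (ℓ=3): μ^(1)=13; μ^(2)=-3; μ^(3)=-15

((0, 0, 3); (0, 3, 0); (2, 0, 0))
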